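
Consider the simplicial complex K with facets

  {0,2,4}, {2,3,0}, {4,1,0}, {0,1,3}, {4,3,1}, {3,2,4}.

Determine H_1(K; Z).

Fix the vertex order 0 < 1 < 2 < 3 < 4 and write every simplex with vertices in increasing order. Then dim K = 2 and the simplices of K are:

  0-simplices (5): [0], [1], [2], [3], [4]
  1-simplices (9): [0,1], [0,2], [0,3], [0,4], [1,3], [1,4], [2,3], [2,4], [3,4]
  2-simplices (6): [0,1,3], [0,1,4], [0,2,3], [0,2,4], [1,3,4], [2,3,4]

so the chain groups are C_0 ≅ Z^5, C_1 ≅ Z^9, C_2 ≅ Z^6.

Boundary ∂_1: C_1 → C_0 is given by ∂[p,q] = [q] − [p]. For instance
  ∂[0,1] = [1] − [0].
As a 5×9 matrix over Z this has rank 4, with invariant factors (1,1,1,1).

Boundary ∂_2: C_2 → C_1 sends each 2-simplex [p,q,r] to [q,r] − [p,r] + [p,q]. For instance
  ∂[0,2,4] = [2,4] − [0,4] + [0,2],
  ∂[0,1,4] = [1,4] − [0,4] + [0,1].
The 9×6 boundary matrix has rank 5 and Smith normal form diag(1,1,1,1,1).

Reading off H_k = ker ∂_k / im ∂_{k+1}:

  H_1: rank ker ∂_1 − rank ∂_2 = (9 − 4) − 5 = 0, and the invariant factors of ∂_2 are all 1, so H_1 ≅ 0.

H_1 = 0.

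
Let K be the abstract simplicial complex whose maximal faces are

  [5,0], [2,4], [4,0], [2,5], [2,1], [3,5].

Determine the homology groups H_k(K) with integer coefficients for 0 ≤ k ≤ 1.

H_0 = Z,  H_1 = Z.

K has 6 vertices, 6 edges.
rank ∂_0 = 0, rank ∂_1 = 5 ⇒ b_0 = 6 − 0 − 5 = 1; all invariant factors of ∂_1 are 1 so no torsion. So H_0 = Z.
rank ∂_1 = 5, rank ∂_2 = 0 ⇒ b_1 = 6 − 5 − 0 = 1. So H_1 = Z.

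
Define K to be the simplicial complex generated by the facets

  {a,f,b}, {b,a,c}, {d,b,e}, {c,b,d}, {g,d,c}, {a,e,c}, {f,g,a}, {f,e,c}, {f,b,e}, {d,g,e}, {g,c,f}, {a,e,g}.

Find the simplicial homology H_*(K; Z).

H_0 ≅ Z,  H_1 ≅ Z_2,  H_2 = 0.

Order the vertices as a < b < c < d < e < f < g. Listing each simplex with vertices in this order, K has dimension 2 with simplices:

  0-simplices (7): a, b, c, d, e, f, g
  1-simplices (18): ab, ac, ae, af, ag, bc, bd, be, bf, cd, ce, cf, cg, de, dg, ef, eg, fg
  2-simplices (12): abc, abf, ace, aeg, afg, bcd, bde, bef, cdg, cef, cfg, deg

Hence C_0 ≅ Z^7, C_1 ≅ Z^18, C_2 ≅ Z^12.

∂_1: C_1 → C_0 sends each edge [p,q] (with p < q) to q − p. For instance
  ∂bc = c − b.
As a 7×18 matrix over Z this has rank 6, with invariant factors (1,1,1,1,1,1).

∂_2: C_2 → C_1 acts by ∂[p,q,r] = [q,r] − [p,r] + [p,q]. For instance
  ∂cfg = fg − cg + cf,
  ∂bef = ef − bf + be.
This gives a 18×12 integer matrix of rank 12; reducing to Smith normal form yields diagonal entries (1,1,1,1,1,1,1,1,1,1,1,2).

Now H_k = ker ∂_k / im ∂_{k+1}, so:

  H_0: rank C_0 − rank ∂_1 = 7 − 6 = 1, and the invariant factors of ∂_1 are all 1, so H_0 ≅ Z.
  H_1: rank ker ∂_1 − rank ∂_2 = (18 − 6) − 12 = 0, and ∂_2 has invariant factor 2 > 1, so H_1 ≅ Z_2.
  H_2: rank ker ∂_2 − rank ∂_3 = (12 − 12) − 0 = 0, and there is no ∂_3, so H_2 ≅ 0.

As a check, the Euler characteristic is 7 − 18 + 12 = 1, which agrees with 1 − 0 + 0 = 1.
(K is a triangulation of the real projective plane RP^2.)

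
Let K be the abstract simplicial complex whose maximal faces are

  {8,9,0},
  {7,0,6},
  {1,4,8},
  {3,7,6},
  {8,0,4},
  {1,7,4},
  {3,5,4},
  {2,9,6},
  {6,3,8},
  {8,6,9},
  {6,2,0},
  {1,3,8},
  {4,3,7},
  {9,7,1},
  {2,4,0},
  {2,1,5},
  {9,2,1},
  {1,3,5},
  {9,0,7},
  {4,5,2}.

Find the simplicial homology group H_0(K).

Order the vertices as 0 < 1 < 2 < 3 < 4 < 5 < 6 < 7 < 8 < 9. Listing each simplex with vertices in this order, K has dimension 2 with simplices:

  0-simplices (10): [0], [1], [2], [3], [4], [5], [6], [7], [8], [9]
  1-simplices (30): (30 of them)
  2-simplices (20): (20 of them)

giving chain groups C_0 ≅ Z^10, C_1 ≅ Z^30, C_2 ≅ Z^20.

∂_1: C_1 → C_0 maps an edge to its endpoints' difference, ∂[p,q] = q − p. For instance
  ∂[3,4] = [4] − [3].
The 10×30 boundary matrix has rank 9 and Smith normal form diag(1,1,1,1,1,1,1,1,1).

∂_2: C_2 → C_1 sends each 2-simplex [p,q,r] to [q,r] − [p,r] + [p,q]. For instance
  ∂[3,4,5] = [4,5] − [3,5] + [3,4],
  ∂[2,4,5] = [4,5] − [2,5] + [2,4].
The resulting 30×20 matrix has rank 20, and its Smith normal form has invariant factors (1,1,1,1,1,1,1,1,1,1,1,1,1,1,1,1,1,1,1,2).

Now H_k = ker ∂_k / im ∂_{k+1}, so:

  H_0: rank C_0 − rank ∂_1 = 10 − 9 = 1, and the invariant factors of ∂_1 are all 1, so H_0 ≅ Z.

(K is a triangulation of the Klein bottle.)

H_0 ≅ Z.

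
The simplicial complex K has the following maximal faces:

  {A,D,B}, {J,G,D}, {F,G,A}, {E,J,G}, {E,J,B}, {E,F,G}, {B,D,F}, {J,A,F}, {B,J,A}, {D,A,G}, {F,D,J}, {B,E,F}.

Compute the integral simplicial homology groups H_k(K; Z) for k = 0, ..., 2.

Take the total order A < B < D < E < F < G < J on the vertex set. Then K (dimension 2) consists of the simplices:

  0-simplices (7): A, B, D, E, F, G, J
  1-simplices (18): AB, AD, AF, AG, AJ, BD, BE, BF, BJ, DF, DG, DJ, EF, EG, EJ, FG, FJ, GJ
  2-simplices (12): ABD, ABJ, ADG, AFG, AFJ, BDF, BEF, BEJ, DFJ, DGJ, EFG, EGJ

so the chain groups are C_0 ≅ Z^7, C_1 ≅ Z^18, C_2 ≅ Z^12.

Boundary ∂_1: C_1 → C_0 sends each edge [p,q] (with p < q) to q − p.
The resulting 7×18 matrix has rank 6, and its Smith normal form has invariant factors (1,1,1,1,1,1).

The boundary map ∂_2: C_2 → C_1 sends each 2-simplex [p,q,r] to [q,r] − [p,r] + [p,q]. For instance
  ∂DGJ = GJ − DJ + DG,
  ∂EGJ = GJ − EJ + EG.
This gives a 18×12 integer matrix of rank 12; reducing to Smith normal form yields diagonal entries (1,1,1,1,1,1,1,1,1,1,1,2).

Reading off H_k = ker ∂_k / im ∂_{k+1}:

  H_0: rank C_0 − rank ∂_1 = 7 − 6 = 1, and the invariant factors of ∂_1 are all 1, so H_0 = Z.
  H_1: rank ker ∂_1 − rank ∂_2 = (18 − 6) − 12 = 0, and ∂_2 has invariant factor 2 > 1, so H_1 = Z/2.
  H_2: rank ker ∂_2 − rank ∂_3 = (12 − 12) − 0 = 0, and there is no ∂_3, so H_2 = 0.

H_0 = Z,  H_1 = Z/2,  H_2 = 0.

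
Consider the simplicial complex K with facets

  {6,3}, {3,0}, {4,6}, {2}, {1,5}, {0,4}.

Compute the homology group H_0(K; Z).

H_0 = Z^3.

Take the total order 0 < 1 < 2 < 3 < 4 < 5 < 6 on the vertex set. Then K (dimension 1) consists of the simplices:

  0-simplices (7): [0], [1], [2], [3], [4], [5], [6]
  1-simplices (5): [0,3], [0,4], [1,5], [3,6], [4,6]

giving chain groups C_0 ≅ Z^7, C_1 ≅ Z^5.

The boundary map ∂_1: C_1 → C_0 is given by ∂[p,q] = [q] − [p].
This gives a 7×5 integer matrix of rank 4; reducing to Smith normal form yields diagonal entries (1,1,1,1).

Computing H_k = (kernel of ∂_k) / (image of ∂_{k+1}):

  H_0: rank C_0 − rank ∂_1 = 7 − 4 = 3, and the invariant factors of ∂_1 are all 1, so H_0 = Z^3.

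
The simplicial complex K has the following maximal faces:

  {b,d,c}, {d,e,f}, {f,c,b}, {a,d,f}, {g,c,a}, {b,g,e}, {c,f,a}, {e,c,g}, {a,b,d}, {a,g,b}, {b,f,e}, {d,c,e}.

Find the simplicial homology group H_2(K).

H_2 = 0.

We work with the vertex ordering a < b < c < d < e < f < g. The simplices of K, each written with vertices in increasing order, are:

  0-simplices (7): a, b, c, d, e, f, g
  1-simplices (18): ab, ac, ad, af, ag, bc, bd, be, bf, bg, cd, ce, cf, cg, de, df, ef, eg
  2-simplices (12): abd, abg, acf, acg, adf, bcd, bcf, bef, beg, cde, ceg, def

so the chain groups are C_0 ≅ Z^7, C_1 ≅ Z^18, C_2 ≅ Z^12.

Boundary ∂_1: C_1 → C_0 maps an edge to its endpoints' difference, ∂[p,q] = q − p. For instance
  ∂ab = b − a.
As a 7×18 matrix over Z this has rank 6, with invariant factors (1,1,1,1,1,1).

Boundary ∂_2: C_2 → C_1 acts by ∂[p,q,r] = [q,r] − [p,r] + [p,q]. For instance
  ∂beg = eg − bg + be,
  ∂adf = df − af + ad.
The resulting 18×12 matrix has rank 12, and its Smith normal form has invariant factors (1,1,1,1,1,1,1,1,1,1,1,2).

Now H_k = ker ∂_k / im ∂_{k+1}, so:

  H_2: rank ker ∂_2 − rank ∂_3 = (12 − 12) − 0 = 0, and there is no ∂_3, so H_2 = 0.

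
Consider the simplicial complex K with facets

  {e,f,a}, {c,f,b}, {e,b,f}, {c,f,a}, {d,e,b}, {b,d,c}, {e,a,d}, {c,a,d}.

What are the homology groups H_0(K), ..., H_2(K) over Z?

Order the vertices as a < b < c < d < e < f. Listing each simplex with vertices in this order, K has dimension 2 with simplices:

  0-simplices (6): a, b, c, d, e, f
  1-simplices (12): ac, ad, ae, af, bc, bd, be, bf, cd, cf, de, ef
  2-simplices (8): acd, acf, ade, aef, bcd, bcf, bde, bef

so the chain groups are C_0 ≅ Z^6, C_1 ≅ Z^12, C_2 ≅ Z^8.

The boundary map ∂_1: C_1 → C_0 sends each edge [p,q] (with p < q) to q − p. For instance
  ∂bd = d − b.
This gives a 6×12 integer matrix of rank 5; reducing to Smith normal form yields diagonal entries (1,1,1,1,1).

∂_2: C_2 → C_1 maps a triangle to the signed sum of its edges. For instance
  ∂acd = cd − ad + ac,
  ∂ade = de − ae + ad.
As a 12×8 matrix over Z this has rank 7, with invariant factors (1,1,1,1,1,1,1).

Computing H_k = (kernel of ∂_k) / (image of ∂_{k+1}):

  H_0: rank C_0 − rank ∂_1 = 6 − 5 = 1, and the invariant factors of ∂_1 are all 1, so H_0 = Z.
  H_1: rank ker ∂_1 − rank ∂_2 = (12 − 5) − 7 = 0, and the invariant factors of ∂_2 are all 1, so H_1 = 0.
  H_2: rank ker ∂_2 − rank ∂_3 = (8 − 7) − 0 = 1, and there is no ∂_3, so H_2 = Z.

H_0 ≅ Z,  H_1 = 0,  H_2 ≅ Z.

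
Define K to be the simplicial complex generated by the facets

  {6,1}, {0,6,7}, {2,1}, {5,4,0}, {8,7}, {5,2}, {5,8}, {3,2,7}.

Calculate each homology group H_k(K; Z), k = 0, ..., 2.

Take the total order 0 < 1 < 2 < 3 < 4 < 5 < 6 < 7 < 8 on the vertex set. Then K (dimension 2) consists of the simplices:

  0-simplices (9): [0], [1], [2], [3], [4], [5], [6], [7], [8]
  1-simplices (14): [0,4], [0,5], [0,6], [0,7], [1,2], [1,6], [2,3], [2,5], [2,7], [3,7], [4,5], [5,8], [6,7], [7,8]
  2-simplices (3): [0,4,5], [0,6,7], [2,3,7]

so the chain groups are C_0 ≅ Z^9, C_1 ≅ Z^14, C_2 ≅ Z^3.

The boundary map ∂_1: C_1 → C_0 maps an edge to its endpoints' difference, ∂[p,q] = q − p. For instance
  ∂[7,8] = [8] − [7].
The 9×14 boundary matrix has rank 8 and Smith normal form diag(1,1,1,1,1,1,1,1).

Boundary ∂_2: C_2 → C_1 sends each 2-simplex [p,q,r] to [q,r] − [p,r] + [p,q]. For instance
  ∂[0,6,7] = [6,7] − [0,7] + [0,6],
  ∂[2,3,7] = [3,7] − [2,7] + [2,3].
As a 14×3 matrix over Z this has rank 3, with invariant factors (1,1,1).

Reading off H_k = ker ∂_k / im ∂_{k+1}:

  H_0: rank C_0 − rank ∂_1 = 9 − 8 = 1, and the invariant factors of ∂_1 are all 1, so H_0 ≅ Z.
  H_1: rank ker ∂_1 − rank ∂_2 = (14 − 8) − 3 = 3, and the invariant factors of ∂_2 are all 1, so H_1 ≅ Z^3.
  H_2: rank ker ∂_2 − rank ∂_3 = (3 − 3) − 0 = 0, and there is no ∂_3, so H_2 ≅ 0.

As a check, the Euler characteristic is 9 − 14 + 3 = -2, which agrees with 1 − 3 + 0 = -2.

H_0 ≅ Z,  H_1 ≅ Z^3,  H_2 = 0.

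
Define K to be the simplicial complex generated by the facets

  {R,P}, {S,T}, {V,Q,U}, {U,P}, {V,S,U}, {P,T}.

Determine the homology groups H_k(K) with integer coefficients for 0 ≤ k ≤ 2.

H_0 = Z,  H_1 = Z,  H_2 = 0.

We work with the vertex ordering P < Q < R < S < T < U < V. The simplices of K, each written with vertices in increasing order, are:

  0-simplices (7): P, Q, R, S, T, U, V
  1-simplices (9): PR, PT, PU, QU, QV, ST, SU, SV, UV
  2-simplices (2): QUV, SUV

Hence C_0 ≅ Z^7, C_1 ≅ Z^9, C_2 ≅ Z^2.

∂_1: C_1 → C_0 is given by ∂[p,q] = [q] − [p].
As a 7×9 matrix over Z this has rank 6, with invariant factors (1,1,1,1,1,1).

∂_2: C_2 → C_1 maps a triangle to the signed sum of its edges. For instance
  ∂QUV = UV − QV + QU,
  ∂SUV = UV − SV + SU.
The 9×2 boundary matrix has rank 2 and Smith normal form diag(1,1).

From H_k ≅ ker(∂_k) / im(∂_{k+1}) we obtain:

  H_0: rank C_0 − rank ∂_1 = 7 − 6 = 1, and the invariant factors of ∂_1 are all 1, so H_0 ≅ Z.
  H_1: rank ker ∂_1 − rank ∂_2 = (9 − 6) − 2 = 1, and the invariant factors of ∂_2 are all 1, so H_1 ≅ Z.
  H_2: rank ker ∂_2 − rank ∂_3 = (2 − 2) − 0 = 0, and there is no ∂_3, so H_2 ≅ 0.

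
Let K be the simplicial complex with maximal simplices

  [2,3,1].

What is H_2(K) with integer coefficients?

Take the total order 1 < 2 < 3 on the vertex set. Then K (dimension 2) consists of the simplices:

  0-simplices (3): [1], [2], [3]
  1-simplices (3): [1,2], [1,3], [2,3]
  2-simplices (1): [1,2,3]

giving chain groups C_0 ≅ Z^3, C_1 ≅ Z^3, C_2 ≅ Z^1.

Boundary ∂_1: C_1 → C_0 sends each edge [p,q] (with p < q) to q − p. For instance
  ∂[1,3] = [3] − [1].
The resulting 3×3 matrix has rank 2, and its Smith normal form has invariant factors (1,1).

Boundary ∂_2: C_2 → C_1 acts by ∂[p,q,r] = [q,r] − [p,r] + [p,q]. For instance
  ∂[1,2,3] = [2,3] − [1,3] + [1,2].
This gives a 3×1 integer matrix of rank 1; reducing to Smith normal form yields diagonal entries (1).

Reading off H_k = ker ∂_k / im ∂_{k+1}:

  H_2: rank ker ∂_2 − rank ∂_3 = (1 − 1) − 0 = 0, and there is no ∂_3, so H_2 ≅ 0.

H_2 = 0.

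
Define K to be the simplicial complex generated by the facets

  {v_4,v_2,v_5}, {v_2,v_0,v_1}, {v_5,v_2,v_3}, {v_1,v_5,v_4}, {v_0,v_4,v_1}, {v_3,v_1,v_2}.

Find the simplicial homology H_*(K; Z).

H_0 = Z,  H_1 = Z,  H_2 = 0.

Take the total order v_0 < v_1 < v_2 < v_3 < v_4 < v_5 on the vertex set. Then K (dimension 2) consists of the simplices:

  0-simplices (6): [v_0], [v_1], [v_2], [v_3], [v_4], [v_5]
  1-simplices (12): [v_0,v_1], [v_0,v_2], [v_0,v_4], [v_1,v_2], [v_1,v_3], [v_1,v_4], [v_1,v_5], [v_2,v_3], [v_2,v_4], [v_2,v_5], [v_3,v_5], [v_4,v_5]
  2-simplices (6): [v_0,v_1,v_2], [v_0,v_1,v_4], [v_1,v_2,v_3], [v_1,v_4,v_5], [v_2,v_3,v_5], [v_2,v_4,v_5]

Hence C_0 ≅ Z^6, C_1 ≅ Z^12, C_2 ≅ Z^6.

∂_1: C_1 → C_0 maps an edge to its endpoints' difference, ∂[p,q] = q − p. For instance
  ∂[v_0,v_2] = [v_2] − [v_0].
This gives a 6×12 integer matrix of rank 5; reducing to Smith normal form yields diagonal entries (1,1,1,1,1).

The boundary map ∂_2: C_2 → C_1 acts by ∂[p,q,r] = [q,r] − [p,r] + [p,q]. For instance
  ∂[v_1,v_4,v_5] = [v_4,v_5] − [v_1,v_5] + [v_1,v_4],
  ∂[v_1,v_2,v_3] = [v_2,v_3] − [v_1,v_3] + [v_1,v_2].
This gives a 12×6 integer matrix of rank 6; reducing to Smith normal form yields diagonal entries (1,1,1,1,1,1).

Reading off H_k = ker ∂_k / im ∂_{k+1}:

  H_0: rank C_0 − rank ∂_1 = 6 − 5 = 1, and the invariant factors of ∂_1 are all 1, so H_0 ≅ Z.
  H_1: rank ker ∂_1 − rank ∂_2 = (12 − 5) − 6 = 1, and the invariant factors of ∂_2 are all 1, so H_1 ≅ Z.
  H_2: rank ker ∂_2 − rank ∂_3 = (6 − 6) − 0 = 0, and there is no ∂_3, so H_2 ≅ 0.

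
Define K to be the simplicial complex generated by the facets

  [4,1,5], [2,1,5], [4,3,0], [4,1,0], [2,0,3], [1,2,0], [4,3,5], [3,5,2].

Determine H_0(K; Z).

Order the vertices as 0 < 1 < 2 < 3 < 4 < 5. Listing each simplex with vertices in this order, K has dimension 2 with simplices:

  0-simplices (6): [0], [1], [2], [3], [4], [5]
  1-simplices (12): [0,1], [0,2], [0,3], [0,4], [1,2], [1,4], [1,5], [2,3], [2,5], [3,4], [3,5], [4,5]
  2-simplices (8): [0,1,2], [0,1,4], [0,2,3], [0,3,4], [1,2,5], [1,4,5], [2,3,5], [3,4,5]

Hence C_0 ≅ Z^6, C_1 ≅ Z^12, C_2 ≅ Z^8.

∂_1: C_1 → C_0 maps an edge to its endpoints' difference, ∂[p,q] = q − p. For instance
  ∂[0,1] = [1] − [0].
The 6×12 boundary matrix has rank 5 and Smith normal form diag(1,1,1,1,1).

Boundary ∂_2: C_2 → C_1 acts by ∂[p,q,r] = [q,r] − [p,r] + [p,q]. For instance
  ∂[0,3,4] = [3,4] − [0,4] + [0,3],
  ∂[1,2,5] = [2,5] − [1,5] + [1,2].
The resulting 12×8 matrix has rank 7, and its Smith normal form has invariant factors (1,1,1,1,1,1,1).

Computing H_k = (kernel of ∂_k) / (image of ∂_{k+1}):

  H_0: rank C_0 − rank ∂_1 = 6 − 5 = 1, and the invariant factors of ∂_1 are all 1, so H_0 = Z.

H_0 ≅ Z.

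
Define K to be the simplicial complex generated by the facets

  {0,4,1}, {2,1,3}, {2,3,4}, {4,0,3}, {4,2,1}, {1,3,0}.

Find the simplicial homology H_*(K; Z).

H_0 = Z,  H_1 = 0,  H_2 = Z.

We work with the vertex ordering 0 < 1 < 2 < 3 < 4. The simplices of K, each written with vertices in increasing order, are:

  0-simplices (5): [0], [1], [2], [3], [4]
  1-simplices (9): [0,1], [0,3], [0,4], [1,2], [1,3], [1,4], [2,3], [2,4], [3,4]
  2-simplices (6): [0,1,3], [0,1,4], [0,3,4], [1,2,3], [1,2,4], [2,3,4]

giving chain groups C_0 ≅ Z^5, C_1 ≅ Z^9, C_2 ≅ Z^6.

∂_1: C_1 → C_0 sends each edge [p,q] (with p < q) to q − p.
This gives a 5×9 integer matrix of rank 4; reducing to Smith normal form yields diagonal entries (1,1,1,1).

∂_2: C_2 → C_1 maps a triangle to the signed sum of its edges. For instance
  ∂[2,3,4] = [3,4] − [2,4] + [2,3],
  ∂[0,3,4] = [3,4] − [0,4] + [0,3].
The 9×6 boundary matrix has rank 5 and Smith normal form diag(1,1,1,1,1).

From H_k ≅ ker(∂_k) / im(∂_{k+1}) we obtain:

  H_0: rank C_0 − rank ∂_1 = 5 − 4 = 1, and the invariant factors of ∂_1 are all 1, so H_0 = Z.
  H_1: rank ker ∂_1 − rank ∂_2 = (9 − 4) − 5 = 0, and the invariant factors of ∂_2 are all 1, so H_1 = 0.
  H_2: rank ker ∂_2 − rank ∂_3 = (6 − 5) − 0 = 1, and there is no ∂_3, so H_2 = Z.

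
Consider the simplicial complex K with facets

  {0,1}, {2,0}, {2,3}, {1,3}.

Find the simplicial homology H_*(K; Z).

H_0 = Z,  H_1 = Z.

Order the vertices as 0 < 1 < 2 < 3. Listing each simplex with vertices in this order, K has dimension 1 with simplices:

  0-simplices (4): [0], [1], [2], [3]
  1-simplices (4): [0,1], [0,2], [1,3], [2,3]

giving chain groups C_0 ≅ Z^4, C_1 ≅ Z^4.

∂_1: C_1 → C_0 maps an edge to its endpoints' difference, ∂[p,q] = q − p. For instance
  ∂[0,1] = [1] − [0].
The resulting 4×4 matrix has rank 3, and its Smith normal form has invariant factors (1,1,1).

Reading off H_k = ker ∂_k / im ∂_{k+1}:

  H_0: rank C_0 − rank ∂_1 = 4 − 3 = 1, and the invariant factors of ∂_1 are all 1, so H_0 = Z.
  H_1: rank ker ∂_1 − rank ∂_2 = (4 − 3) − 0 = 1, and there is no ∂_2, so H_1 = Z.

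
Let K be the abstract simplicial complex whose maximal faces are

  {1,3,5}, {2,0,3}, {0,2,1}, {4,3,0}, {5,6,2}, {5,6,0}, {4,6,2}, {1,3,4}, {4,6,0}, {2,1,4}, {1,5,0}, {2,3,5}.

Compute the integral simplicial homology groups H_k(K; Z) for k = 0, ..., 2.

Order the vertices as 0 < 1 < 2 < 3 < 4 < 5 < 6. Listing each simplex with vertices in this order, K has dimension 2 with simplices:

  0-simplices (7): [0], [1], [2], [3], [4], [5], [6]
  1-simplices (18): [0,1], [0,2], [0,3], [0,4], [0,5], [0,6], [1,2], [1,3], [1,4], [1,5], [2,3], [2,4], [2,5], [2,6], [3,4], [3,5], [4,6], [5,6]
  2-simplices (12): [0,1,2], [0,1,5], [0,2,3], [0,3,4], [0,4,6], [0,5,6], [1,2,4], [1,3,4], [1,3,5], [2,3,5], [2,4,6], [2,5,6]

so the chain groups are C_0 ≅ Z^7, C_1 ≅ Z^18, C_2 ≅ Z^12.

Boundary ∂_1: C_1 → C_0 sends each edge [p,q] (with p < q) to q − p. For instance
  ∂[0,5] = [5] − [0].
As a 7×18 matrix over Z this has rank 6, with invariant factors (1,1,1,1,1,1).

Boundary ∂_2: C_2 → C_1 acts by ∂[p,q,r] = [q,r] − [p,r] + [p,q]. For instance
  ∂[2,5,6] = [5,6] − [2,6] + [2,5],
  ∂[1,2,4] = [2,4] − [1,4] + [1,2].
The resulting 18×12 matrix has rank 12, and its Smith normal form has invariant factors (1,1,1,1,1,1,1,1,1,1,1,2).

Now H_k = ker ∂_k / im ∂_{k+1}, so:

  H_0: rank C_0 − rank ∂_1 = 7 − 6 = 1, and the invariant factors of ∂_1 are all 1, so H_0 ≅ Z.
  H_1: rank ker ∂_1 − rank ∂_2 = (18 − 6) − 12 = 0, and ∂_2 has invariant factor 2 > 1, so H_1 ≅ Z/2.
  H_2: rank ker ∂_2 − rank ∂_3 = (12 − 12) − 0 = 0, and there is no ∂_3, so H_2 ≅ 0.

As a check, the Euler characteristic is 7 − 18 + 12 = 1, which agrees with 1 − 0 + 0 = 1.

H_0 = Z,  H_1 = Z/2,  H_2 = 0.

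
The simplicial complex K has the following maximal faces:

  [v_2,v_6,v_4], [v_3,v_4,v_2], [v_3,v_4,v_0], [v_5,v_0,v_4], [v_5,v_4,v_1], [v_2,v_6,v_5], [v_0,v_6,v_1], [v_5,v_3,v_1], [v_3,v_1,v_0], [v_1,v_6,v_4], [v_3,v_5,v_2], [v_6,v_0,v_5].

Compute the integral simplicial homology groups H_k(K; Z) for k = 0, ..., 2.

Order the vertices as v_0 < v_1 < v_2 < v_3 < v_4 < v_5 < v_6. Listing each simplex with vertices in this order, K has dimension 2 with simplices:

  0-simplices (7): [v_0], [v_1], [v_2], [v_3], [v_4], [v_5], [v_6]
  1-simplices (18): (18 of them)
  2-simplices (12): (12 of them)

so the chain groups are C_0 ≅ Z^7, C_1 ≅ Z^18, C_2 ≅ Z^12.

Boundary ∂_1: C_1 → C_0 is given by ∂[p,q] = [q] − [p].
The 7×18 boundary matrix has rank 6 and Smith normal form diag(1,1,1,1,1,1).

The boundary map ∂_2: C_2 → C_1 sends each 2-simplex [p,q,r] to [q,r] − [p,r] + [p,q]. For instance
  ∂[v_2,v_3,v_4] = [v_3,v_4] − [v_2,v_4] + [v_2,v_3],
  ∂[v_0,v_1,v_3] = [v_1,v_3] − [v_0,v_3] + [v_0,v_1].
The 18×12 boundary matrix has rank 12 and Smith normal form diag(1,1,1,1,1,1,1,1,1,1,1,2).

Computing H_k = (kernel of ∂_k) / (image of ∂_{k+1}):

  H_0: rank C_0 − rank ∂_1 = 7 − 6 = 1, and the invariant factors of ∂_1 are all 1, so H_0 = Z.
  H_1: rank ker ∂_1 − rank ∂_2 = (18 − 6) − 12 = 0, and ∂_2 has invariant factor 2 > 1, so H_1 = Z/2Z.
  H_2: rank ker ∂_2 − rank ∂_3 = (12 − 12) − 0 = 0, and there is no ∂_3, so H_2 = 0.

As a check, the Euler characteristic is 7 − 18 + 12 = 1, which agrees with 1 − 0 + 0 = 1.
(K is a triangulation of the real projective plane RP^2.)

H_0 ≅ Z,  H_1 ≅ Z/2Z,  H_2 = 0.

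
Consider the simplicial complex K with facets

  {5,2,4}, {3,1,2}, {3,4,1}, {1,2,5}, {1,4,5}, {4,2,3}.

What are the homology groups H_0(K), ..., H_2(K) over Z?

H_0 = Z,  H_1 = 0,  H_2 = Z.

K has 5 vertices, 9 edges, 6 triangles.
rank ∂_0 = 0, rank ∂_1 = 4 ⇒ b_0 = 5 − 0 − 4 = 1; all invariant factors of ∂_1 are 1 so no torsion. So H_0 ≅ Z.
rank ∂_1 = 4, rank ∂_2 = 5 ⇒ b_1 = 9 − 4 − 5 = 0; all invariant factors of ∂_2 are 1 so no torsion. So H_1 ≅ 0.
rank ∂_2 = 5, rank ∂_3 = 0 ⇒ b_2 = 6 − 5 − 0 = 1. So H_2 ≅ Z.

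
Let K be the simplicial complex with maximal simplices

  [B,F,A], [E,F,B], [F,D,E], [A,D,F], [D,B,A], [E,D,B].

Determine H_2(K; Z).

H_2 ≅ Z.

We work with the vertex ordering A < B < D < E < F. The simplices of K, each written with vertices in increasing order, are:

  0-simplices (5): A, B, D, E, F
  1-simplices (9): AB, AD, AF, BD, BE, BF, DE, DF, EF
  2-simplices (6): ABD, ABF, ADF, BDE, BEF, DEF

Hence C_0 ≅ Z^5, C_1 ≅ Z^9, C_2 ≅ Z^6.

Boundary ∂_1: C_1 → C_0 is given by ∂[p,q] = [q] − [p]. For instance
  ∂AB = B − A.
This gives a 5×9 integer matrix of rank 4; reducing to Smith normal form yields diagonal entries (1,1,1,1).

Boundary ∂_2: C_2 → C_1 maps a triangle to the signed sum of its edges. For instance
  ∂DEF = EF − DF + DE,
  ∂ABD = BD − AD + AB.
The resulting 9×6 matrix has rank 5, and its Smith normal form has invariant factors (1,1,1,1,1).

Reading off H_k = ker ∂_k / im ∂_{k+1}:

  H_2: rank ker ∂_2 − rank ∂_3 = (6 − 5) − 0 = 1, and there is no ∂_3, so H_2 = Z.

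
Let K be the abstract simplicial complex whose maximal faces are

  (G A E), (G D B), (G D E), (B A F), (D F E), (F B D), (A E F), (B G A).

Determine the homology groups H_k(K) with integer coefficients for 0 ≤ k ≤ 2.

Take the total order A < B < D < E < F < G on the vertex set. Then K (dimension 2) consists of the simplices:

  0-simplices (6): A, B, D, E, F, G
  1-simplices (12): AB, AE, AF, AG, BD, BF, BG, DE, DF, DG, EF, EG
  2-simplices (8): ABF, ABG, AEF, AEG, BDF, BDG, DEF, DEG

Hence C_0 ≅ Z^6, C_1 ≅ Z^12, C_2 ≅ Z^8.

∂_1: C_1 → C_0 maps an edge to its endpoints' difference, ∂[p,q] = q − p. For instance
  ∂AE = E − A.
This gives a 6×12 integer matrix of rank 5; reducing to Smith normal form yields diagonal entries (1,1,1,1,1).

∂_2: C_2 → C_1 maps a triangle to the signed sum of its edges. For instance
  ∂AEG = EG − AG + AE,
  ∂BDF = DF − BF + BD.
The resulting 12×8 matrix has rank 7, and its Smith normal form has invariant factors (1,1,1,1,1,1,1).

Now H_k = ker ∂_k / im ∂_{k+1}, so:

  H_0: rank C_0 − rank ∂_1 = 6 − 5 = 1, and the invariant factors of ∂_1 are all 1, so H_0 ≅ Z.
  H_1: rank ker ∂_1 − rank ∂_2 = (12 − 5) − 7 = 0, and the invariant factors of ∂_2 are all 1, so H_1 ≅ 0.
  H_2: rank ker ∂_2 − rank ∂_3 = (8 − 7) − 0 = 1, and there is no ∂_3, so H_2 ≅ Z.

(K is a triangulation of the 2-sphere S^2.)

H_0 ≅ Z,  H_1 = 0,  H_2 ≅ Z.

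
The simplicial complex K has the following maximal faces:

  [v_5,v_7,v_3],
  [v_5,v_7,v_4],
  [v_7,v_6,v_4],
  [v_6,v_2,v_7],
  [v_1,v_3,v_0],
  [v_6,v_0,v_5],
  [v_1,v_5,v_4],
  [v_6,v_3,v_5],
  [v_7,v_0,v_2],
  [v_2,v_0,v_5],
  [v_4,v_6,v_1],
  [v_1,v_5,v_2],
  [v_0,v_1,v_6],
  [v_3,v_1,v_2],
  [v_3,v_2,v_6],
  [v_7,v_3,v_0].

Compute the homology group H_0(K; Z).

H_0 ≅ Z.

Order the vertices as v_0 < v_1 < v_2 < v_3 < v_4 < v_5 < v_6 < v_7. Listing each simplex with vertices in this order, K has dimension 2 with simplices:

  0-simplices (8): [v_0], [v_1], [v_2], [v_3], [v_4], [v_5], [v_6], [v_7]
  1-simplices (24): (24 of them)
  2-simplices (16): (16 of them)

so the chain groups are C_0 ≅ Z^8, C_1 ≅ Z^24, C_2 ≅ Z^16.

The boundary map ∂_1: C_1 → C_0 maps an edge to its endpoints' difference, ∂[p,q] = q − p. For instance
  ∂[v_2,v_6] = [v_6] − [v_2].
The 8×24 boundary matrix has rank 7 and Smith normal form diag(1,1,1,1,1,1,1).

∂_2: C_2 → C_1 acts by ∂[p,q,r] = [q,r] − [p,r] + [p,q]. For instance
  ∂[v_1,v_4,v_6] = [v_4,v_6] − [v_1,v_6] + [v_1,v_4],
  ∂[v_4,v_5,v_7] = [v_5,v_7] − [v_4,v_7] + [v_4,v_5].
This gives a 24×16 integer matrix of rank 15; reducing to Smith normal form yields diagonal entries (1,1,1,1,1,1,1,1,1,1,1,1,1,1,1).

Now H_k = ker ∂_k / im ∂_{k+1}, so:

  H_0: rank C_0 − rank ∂_1 = 8 − 7 = 1, and the invariant factors of ∂_1 are all 1, so H_0 ≅ Z.

(K is a triangulation of the torus T^2.)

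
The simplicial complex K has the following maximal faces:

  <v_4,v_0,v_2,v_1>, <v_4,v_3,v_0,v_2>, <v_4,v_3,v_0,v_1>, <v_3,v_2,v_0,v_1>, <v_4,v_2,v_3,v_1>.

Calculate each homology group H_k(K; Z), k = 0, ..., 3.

We work with the vertex ordering v_0 < v_1 < v_2 < v_3 < v_4. The simplices of K, each written with vertices in increasing order, are:

  0-simplices (5): [v_0], [v_1], [v_2], [v_3], [v_4]
  1-simplices (10): [v_0,v_1], [v_0,v_2], [v_0,v_3], [v_0,v_4], [v_1,v_2], [v_1,v_3], [v_1,v_4], [v_2,v_3], [v_2,v_4], [v_3,v_4]
  2-simplices (10): [v_0,v_1,v_2], [v_0,v_1,v_3], [v_0,v_1,v_4], [v_0,v_2,v_3], [v_0,v_2,v_4], [v_0,v_3,v_4], [v_1,v_2,v_3], [v_1,v_2,v_4], [v_1,v_3,v_4], [v_2,v_3,v_4]
  3-simplices (5): [v_0,v_1,v_2,v_3], [v_0,v_1,v_2,v_4], [v_0,v_1,v_3,v_4], [v_0,v_2,v_3,v_4], [v_1,v_2,v_3,v_4]

so the chain groups are C_0 ≅ Z^5, C_1 ≅ Z^10, C_2 ≅ Z^10, C_3 ≅ Z^5.

Boundary ∂_1: C_1 → C_0 is given by ∂[p,q] = [q] − [p]. For instance
  ∂[v_0,v_3] = [v_3] − [v_0].
The resulting 5×10 matrix has rank 4, and its Smith normal form has invariant factors (1,1,1,1).

The boundary map ∂_2: C_2 → C_1 maps a triangle to the signed sum of its edges. For instance
  ∂[v_0,v_3,v_4] = [v_3,v_4] − [v_0,v_4] + [v_0,v_3],
  ∂[v_1,v_2,v_4] = [v_2,v_4] − [v_1,v_4] + [v_1,v_2].
The resulting 10×10 matrix has rank 6, and its Smith normal form has invariant factors (1,1,1,1,1,1).

∂_3: C_3 → C_2 sends each 3-simplex σ to the alternating sum Σ_i (−1)^i (σ with its i-th vertex removed). For instance
  ∂[v_0,v_1,v_2,v_4] = [v_1,v_2,v_4] − [v_0,v_2,v_4] + [v_0,v_1,v_4] − [v_0,v_1,v_2],
  ∂[v_0,v_2,v_3,v_4] = [v_2,v_3,v_4] − [v_0,v_3,v_4] + [v_0,v_2,v_4] − [v_0,v_2,v_3].
This gives a 10×5 integer matrix of rank 4; reducing to Smith normal form yields diagonal entries (1,1,1,1).

Reading off H_k = ker ∂_k / im ∂_{k+1}:

  H_0: rank C_0 − rank ∂_1 = 5 − 4 = 1, and the invariant factors of ∂_1 are all 1, so H_0 = Z.
  H_1: rank ker ∂_1 − rank ∂_2 = (10 − 4) − 6 = 0, and the invariant factors of ∂_2 are all 1, so H_1 = 0.
  H_2: rank ker ∂_2 − rank ∂_3 = (10 − 6) − 4 = 0, and the invariant factors of ∂_3 are all 1, so H_2 = 0.
  H_3: rank ker ∂_3 − rank ∂_4 = (5 − 4) − 0 = 1, and there is no ∂_4, so H_3 = Z.

H_0 = Z,  H_1 = 0,  H_2 = 0,  H_3 = Z.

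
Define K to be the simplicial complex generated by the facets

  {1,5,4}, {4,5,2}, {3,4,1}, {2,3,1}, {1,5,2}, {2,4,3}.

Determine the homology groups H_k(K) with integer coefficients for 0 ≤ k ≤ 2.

H_0 = Z,  H_1 = 0,  H_2 = Z.

K has 5 vertices, 9 edges, 6 triangles.
rank ∂_0 = 0, rank ∂_1 = 4 ⇒ b_0 = 5 − 0 − 4 = 1; all invariant factors of ∂_1 are 1 so no torsion. So H_0 ≅ Z.
rank ∂_1 = 4, rank ∂_2 = 5 ⇒ b_1 = 9 − 4 − 5 = 0; all invariant factors of ∂_2 are 1 so no torsion. So H_1 ≅ 0.
rank ∂_2 = 5, rank ∂_3 = 0 ⇒ b_2 = 6 − 5 − 0 = 1. So H_2 ≅ Z.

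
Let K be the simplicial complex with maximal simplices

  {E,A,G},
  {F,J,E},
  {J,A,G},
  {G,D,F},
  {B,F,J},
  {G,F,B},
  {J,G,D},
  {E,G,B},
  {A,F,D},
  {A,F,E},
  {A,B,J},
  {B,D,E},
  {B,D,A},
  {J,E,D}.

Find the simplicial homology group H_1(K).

Order the vertices as A < B < D < E < F < G < J. Listing each simplex with vertices in this order, K has dimension 2 with simplices:

  0-simplices (7): A, B, D, E, F, G, J
  1-simplices (21): AB, AD, AE, AF, AG, AJ, BD, BE, BF, BG, BJ, DE, DF, DG, DJ, EF, EG, EJ, FG, FJ, GJ
  2-simplices (14): ABD, ABJ, ADF, AEF, AEG, AGJ, BDE, BEG, BFG, BFJ, DEJ, DFG, DGJ, EFJ

Hence C_0 ≅ Z^7, C_1 ≅ Z^21, C_2 ≅ Z^14.

The boundary map ∂_1: C_1 → C_0 sends each edge [p,q] (with p < q) to q − p.
The 7×21 boundary matrix has rank 6 and Smith normal form diag(1,1,1,1,1,1).

Boundary ∂_2: C_2 → C_1 sends each 2-simplex [p,q,r] to [q,r] − [p,r] + [p,q]. For instance
  ∂DFG = FG − DG + DF,
  ∂BEG = EG − BG + BE.
The resulting 21×14 matrix has rank 13, and its Smith normal form has invariant factors (1,1,1,1,1,1,1,1,1,1,1,1,1).

Computing H_k = (kernel of ∂_k) / (image of ∂_{k+1}):

  H_1: rank ker ∂_1 − rank ∂_2 = (21 − 6) − 13 = 2, and the invariant factors of ∂_2 are all 1, so H_1 ≅ Z^2.

H_1 = Z^2.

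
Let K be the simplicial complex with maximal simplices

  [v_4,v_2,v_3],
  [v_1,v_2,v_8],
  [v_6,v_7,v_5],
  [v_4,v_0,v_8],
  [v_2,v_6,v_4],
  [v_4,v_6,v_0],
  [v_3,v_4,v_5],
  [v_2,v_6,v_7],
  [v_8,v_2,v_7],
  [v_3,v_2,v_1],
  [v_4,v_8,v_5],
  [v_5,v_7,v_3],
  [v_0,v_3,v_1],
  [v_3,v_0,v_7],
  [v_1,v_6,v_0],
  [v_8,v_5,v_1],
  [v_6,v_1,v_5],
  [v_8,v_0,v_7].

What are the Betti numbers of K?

b_0 = 1, b_1 = 2, b_2 = 1.

Take the total order v_0 < v_1 < v_2 < v_3 < v_4 < v_5 < v_6 < v_7 < v_8 on the vertex set. Then K (dimension 2) consists of the simplices:

  0-simplices (9): [v_0], [v_1], [v_2], [v_3], [v_4], [v_5], [v_6], [v_7], [v_8]
  1-simplices (27): (27 of them)
  2-simplices (18): (18 of them)

giving chain groups C_0 ≅ Z^9, C_1 ≅ Z^27, C_2 ≅ Z^18.

The boundary map ∂_1: C_1 → C_0 sends each edge [p,q] (with p < q) to q − p.
This gives a 9×27 integer matrix of rank 8; reducing to Smith normal form yields diagonal entries (1,1,1,1,1,1,1,1).

Boundary ∂_2: C_2 → C_1 sends each 2-simplex [p,q,r] to [q,r] − [p,r] + [p,q]. For instance
  ∂[v_2,v_4,v_6] = [v_4,v_6] − [v_2,v_6] + [v_2,v_4],
  ∂[v_0,v_1,v_3] = [v_1,v_3] − [v_0,v_3] + [v_0,v_1].
The resulting 27×18 matrix has rank 17, and its Smith normal form has invariant factors (1,1,1,1,1,1,1,1,1,1,1,1,1,1,1,1,1).

Now H_k = ker ∂_k / im ∂_{k+1}, so:

  H_0: rank C_0 − rank ∂_1 = 9 − 8 = 1, and the invariant factors of ∂_1 are all 1, so H_0 = Z.
  H_1: rank ker ∂_1 − rank ∂_2 = (27 − 8) − 17 = 2, and the invariant factors of ∂_2 are all 1, so H_1 = Z^2.
  H_2: rank ker ∂_2 − rank ∂_3 = (18 − 17) − 0 = 1, and there is no ∂_3, so H_2 = Z.

Hence the Betti numbers are b_0 = 1, b_1 = 2, b_2 = 1.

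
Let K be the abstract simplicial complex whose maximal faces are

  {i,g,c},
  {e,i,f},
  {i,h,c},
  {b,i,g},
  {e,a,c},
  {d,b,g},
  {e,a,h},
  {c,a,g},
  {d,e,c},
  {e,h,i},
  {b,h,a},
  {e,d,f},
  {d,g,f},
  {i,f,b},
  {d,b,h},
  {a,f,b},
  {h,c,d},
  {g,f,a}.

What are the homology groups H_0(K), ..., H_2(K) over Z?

H_0 ≅ Z,  H_1 ≅ Z ⊕ Z/2,  H_2 = 0.

K has 9 vertices, 27 edges, 18 triangles.
rank ∂_0 = 0, rank ∂_1 = 8 ⇒ b_0 = 9 − 0 − 8 = 1; all invariant factors of ∂_1 are 1 so no torsion. So H_0 = Z.
rank ∂_1 = 8, rank ∂_2 = 18 ⇒ b_1 = 27 − 8 − 18 = 1; ∂_2 has invariant factor(s) [2] giving torsion. So H_1 = Z ⊕ Z/2.
rank ∂_2 = 18, rank ∂_3 = 0 ⇒ b_2 = 18 − 18 − 0 = 0. So H_2 = 0.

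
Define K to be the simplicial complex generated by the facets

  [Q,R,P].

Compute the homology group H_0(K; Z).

Fix the vertex order P < Q < R and write every simplex with vertices in increasing order. Then dim K = 2 and the simplices of K are:

  0-simplices (3): P, Q, R
  1-simplices (3): PQ, PR, QR
  2-simplices (1): PQR

giving chain groups C_0 ≅ Z^3, C_1 ≅ Z^3, C_2 ≅ Z^1.

∂_1: C_1 → C_0 sends each edge [p,q] (with p < q) to q − p.
The resulting 3×3 matrix has rank 2, and its Smith normal form has invariant factors (1,1).

The boundary map ∂_2: C_2 → C_1 sends each 2-simplex [p,q,r] to [q,r] − [p,r] + [p,q]. For instance
  ∂PQR = QR − PR + PQ.
The 3×1 boundary matrix has rank 1 and Smith normal form diag(1).

From H_k ≅ ker(∂_k) / im(∂_{k+1}) we obtain:

  H_0: rank C_0 − rank ∂_1 = 3 − 2 = 1, and the invariant factors of ∂_1 are all 1, so H_0 = Z.

H_0 ≅ Z.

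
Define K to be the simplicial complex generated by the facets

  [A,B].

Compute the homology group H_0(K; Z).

Order the vertices as A < B. Listing each simplex with vertices in this order, K has dimension 1 with simplices:

  0-simplices (2): A, B
  1-simplices (1): AB

giving chain groups C_0 ≅ Z^2, C_1 ≅ Z^1.

Boundary ∂_1: C_1 → C_0 is given by ∂[p,q] = [q] − [p]. For instance
  ∂AB = B − A.
The resulting 2×1 matrix has rank 1, and its Smith normal form has invariant factors (1).

Reading off H_k = ker ∂_k / im ∂_{k+1}:

  H_0: rank C_0 − rank ∂_1 = 2 − 1 = 1, and the invariant factors of ∂_1 are all 1, so H_0 ≅ Z.

(K is a triangulation of the 1-simplex.)

H_0 ≅ Z.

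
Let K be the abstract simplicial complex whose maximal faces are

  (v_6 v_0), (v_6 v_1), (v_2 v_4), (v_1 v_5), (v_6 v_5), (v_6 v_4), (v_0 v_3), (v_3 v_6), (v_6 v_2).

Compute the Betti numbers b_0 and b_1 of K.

b_0 = 1, b_1 = 3.

Order the vertices as v_0 < v_1 < v_2 < v_3 < v_4 < v_5 < v_6. Listing each simplex with vertices in this order, K has dimension 1 with simplices:

  0-simplices (7): [v_0], [v_1], [v_2], [v_3], [v_4], [v_5], [v_6]
  1-simplices (9): [v_0,v_3], [v_0,v_6], [v_1,v_5], [v_1,v_6], [v_2,v_4], [v_2,v_6], [v_3,v_6], [v_4,v_6], [v_5,v_6]

Hence C_0 ≅ Z^7, C_1 ≅ Z^9.

∂_1: C_1 → C_0 maps an edge to its endpoints' difference, ∂[p,q] = q − p. For instance
  ∂[v_4,v_6] = [v_6] − [v_4].
This gives a 7×9 integer matrix of rank 6; reducing to Smith normal form yields diagonal entries (1,1,1,1,1,1).

Now H_k = ker ∂_k / im ∂_{k+1}, so:

  H_0: rank C_0 − rank ∂_1 = 7 − 6 = 1, and the invariant factors of ∂_1 are all 1, so H_0 = Z.
  H_1: rank ker ∂_1 − rank ∂_2 = (9 − 6) − 0 = 3, and there is no ∂_2, so H_1 = Z^3.

(K is a triangulation of a wedge of 3 circles.)

Hence the Betti numbers are b_0 = 1, b_1 = 3.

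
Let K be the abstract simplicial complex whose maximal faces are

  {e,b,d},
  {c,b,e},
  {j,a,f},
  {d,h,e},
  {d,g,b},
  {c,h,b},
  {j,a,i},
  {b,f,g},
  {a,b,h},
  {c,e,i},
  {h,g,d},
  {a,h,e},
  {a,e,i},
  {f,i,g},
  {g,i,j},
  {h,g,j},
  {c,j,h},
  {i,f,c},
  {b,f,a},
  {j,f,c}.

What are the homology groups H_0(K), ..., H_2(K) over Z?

Order the vertices as a < b < c < d < e < f < g < h < i < j. Listing each simplex with vertices in this order, K has dimension 2 with simplices:

  0-simplices (10): a, b, c, d, e, f, g, h, i, j
  1-simplices (30): ab, ae, af, ah, ai, aj, bc, bd, be, bf, bg, bh, ce, cf, ch, ci, cj, de, dg, dh, eh, ei, fg, fi, fj, gh, gi, gj, hj, ij
  2-simplices (20): abf, abh, aeh, aei, afj, aij, bce, bch, bde, bdg, bfg, cei, cfi, cfj, chj, deh, dgh, fgi, ghj, gij

so the chain groups are C_0 ≅ Z^10, C_1 ≅ Z^30, C_2 ≅ Z^20.

The boundary map ∂_1: C_1 → C_0 is given by ∂[p,q] = [q] − [p]. For instance
  ∂ai = i − a.
The 10×30 boundary matrix has rank 9 and Smith normal form diag(1,1,1,1,1,1,1,1,1).

The boundary map ∂_2: C_2 → C_1 acts by ∂[p,q,r] = [q,r] − [p,r] + [p,q]. For instance
  ∂deh = eh − dh + de,
  ∂abf = bf − af + ab.
This gives a 30×20 integer matrix of rank 20; reducing to Smith normal form yields diagonal entries (1,1,1,1,1,1,1,1,1,1,1,1,1,1,1,1,1,1,1,2).

Reading off H_k = ker ∂_k / im ∂_{k+1}:

  H_0: rank C_0 − rank ∂_1 = 10 − 9 = 1, and the invariant factors of ∂_1 are all 1, so H_0 = Z.
  H_1: rank ker ∂_1 − rank ∂_2 = (30 − 9) − 20 = 1, and ∂_2 has invariant factor 2 > 1, so H_1 = Z ⊕ Z/2.
  H_2: rank ker ∂_2 − rank ∂_3 = (20 − 20) − 0 = 0, and there is no ∂_3, so H_2 = 0.

H_0 = Z,  H_1 = Z ⊕ Z/2,  H_2 = 0.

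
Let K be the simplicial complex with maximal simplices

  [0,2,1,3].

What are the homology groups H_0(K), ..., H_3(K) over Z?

H_0 = Z,  H_1 = 0,  H_2 = 0,  H_3 = 0.

Fix the vertex order 0 < 1 < 2 < 3 and write every simplex with vertices in increasing order. Then dim K = 3 and the simplices of K are:

  0-simplices (4): [0], [1], [2], [3]
  1-simplices (6): [0,1], [0,2], [0,3], [1,2], [1,3], [2,3]
  2-simplices (4): [0,1,2], [0,1,3], [0,2,3], [1,2,3]
  3-simplices (1): [0,1,2,3]

so the chain groups are C_0 ≅ Z^4, C_1 ≅ Z^6, C_2 ≅ Z^4, C_3 ≅ Z^1.

Boundary ∂_1: C_1 → C_0 sends each edge [p,q] (with p < q) to q − p. For instance
  ∂[0,3] = [3] − [0].
This gives a 4×6 integer matrix of rank 3; reducing to Smith normal form yields diagonal entries (1,1,1).

Boundary ∂_2: C_2 → C_1 sends each 2-simplex [p,q,r] to [q,r] − [p,r] + [p,q]. For instance
  ∂[1,2,3] = [2,3] − [1,3] + [1,2],
  ∂[0,1,2] = [1,2] − [0,2] + [0,1].
The resulting 6×4 matrix has rank 3, and its Smith normal form has invariant factors (1,1,1).

The boundary map ∂_3: C_3 → C_2 sends each 3-simplex σ to the alternating sum Σ_i (−1)^i (σ with its i-th vertex removed). For instance
  ∂[0,1,2,3] = [1,2,3] − [0,2,3] + [0,1,3] − [0,1,2].
The resulting 4×1 matrix has rank 1, and its Smith normal form has invariant factors (1).

Computing H_k = (kernel of ∂_k) / (image of ∂_{k+1}):

  H_0: rank C_0 − rank ∂_1 = 4 − 3 = 1, and the invariant factors of ∂_1 are all 1, so H_0 = Z.
  H_1: rank ker ∂_1 − rank ∂_2 = (6 − 3) − 3 = 0, and the invariant factors of ∂_2 are all 1, so H_1 = 0.
  H_2: rank ker ∂_2 − rank ∂_3 = (4 − 3) − 1 = 0, and the invariant factors of ∂_3 are all 1, so H_2 = 0.
  H_3: rank ker ∂_3 − rank ∂_4 = (1 − 1) − 0 = 0, and there is no ∂_4, so H_3 = 0.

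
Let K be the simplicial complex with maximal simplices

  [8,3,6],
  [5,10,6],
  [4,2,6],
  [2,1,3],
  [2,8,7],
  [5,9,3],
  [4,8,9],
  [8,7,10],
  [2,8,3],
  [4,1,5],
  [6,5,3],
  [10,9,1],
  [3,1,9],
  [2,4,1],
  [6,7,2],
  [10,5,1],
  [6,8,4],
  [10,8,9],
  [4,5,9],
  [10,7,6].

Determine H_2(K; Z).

H_2 = 0.

Order the vertices as 1 < 2 < 3 < 4 < 5 < 6 < 7 < 8 < 9 < 10. Listing each simplex with vertices in this order, K has dimension 2 with simplices:

  0-simplices (10): [1], [2], [3], [4], [5], [6], [7], [8], [9], [10]
  1-simplices (30): (30 of them)
  2-simplices (20): (20 of them)

Hence C_0 ≅ Z^10, C_1 ≅ Z^30, C_2 ≅ Z^20.

Boundary ∂_1: C_1 → C_0 is given by ∂[p,q] = [q] − [p]. For instance
  ∂[5,9] = [9] − [5].
The resulting 10×30 matrix has rank 9, and its Smith normal form has invariant factors (1,1,1,1,1,1,1,1,1).

The boundary map ∂_2: C_2 → C_1 acts by ∂[p,q,r] = [q,r] − [p,r] + [p,q]. For instance
  ∂[7,8,10] = [8,10] − [7,10] + [7,8],
  ∂[5,6,10] = [6,10] − [5,10] + [5,6].
The resulting 30×20 matrix has rank 20, and its Smith normal form has invariant factors (1,1,1,1,1,1,1,1,1,1,1,1,1,1,1,1,1,1,1,2).

Computing H_k = (kernel of ∂_k) / (image of ∂_{k+1}):

  H_2: rank ker ∂_2 − rank ∂_3 = (20 − 20) − 0 = 0, and there is no ∂_3, so H_2 = 0.

(K is a triangulation of the Klein bottle.)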